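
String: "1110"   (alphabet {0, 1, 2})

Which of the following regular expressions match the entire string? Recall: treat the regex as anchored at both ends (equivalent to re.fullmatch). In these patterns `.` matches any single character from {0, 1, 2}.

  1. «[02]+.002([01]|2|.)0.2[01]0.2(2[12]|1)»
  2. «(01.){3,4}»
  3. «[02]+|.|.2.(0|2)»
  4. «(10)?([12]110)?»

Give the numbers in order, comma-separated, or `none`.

1 → no match
2 → no match — must start with "01"
3 → no match
4 → match

4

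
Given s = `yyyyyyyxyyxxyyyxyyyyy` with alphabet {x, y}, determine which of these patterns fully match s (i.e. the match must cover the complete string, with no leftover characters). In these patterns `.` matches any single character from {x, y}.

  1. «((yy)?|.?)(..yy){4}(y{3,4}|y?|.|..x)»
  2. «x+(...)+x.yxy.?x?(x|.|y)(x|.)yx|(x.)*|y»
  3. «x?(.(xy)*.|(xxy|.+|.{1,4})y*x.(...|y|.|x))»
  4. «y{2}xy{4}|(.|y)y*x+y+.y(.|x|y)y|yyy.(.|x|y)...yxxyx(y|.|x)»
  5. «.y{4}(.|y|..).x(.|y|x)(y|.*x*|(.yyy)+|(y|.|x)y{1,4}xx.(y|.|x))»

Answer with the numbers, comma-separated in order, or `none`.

1, 5

1 → match
2 → no match
3 → no match
4 → no match
5 → match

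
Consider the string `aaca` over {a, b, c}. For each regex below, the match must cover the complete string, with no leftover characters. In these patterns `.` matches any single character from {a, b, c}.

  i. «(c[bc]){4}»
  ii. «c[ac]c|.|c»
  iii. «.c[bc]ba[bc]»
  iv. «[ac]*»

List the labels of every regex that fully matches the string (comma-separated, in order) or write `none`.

iv

i → no match — must start with `c`
ii → no match
iii → no match
iv → match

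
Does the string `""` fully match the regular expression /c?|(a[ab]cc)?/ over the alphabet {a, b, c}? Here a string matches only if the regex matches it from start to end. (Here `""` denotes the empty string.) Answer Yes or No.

Yes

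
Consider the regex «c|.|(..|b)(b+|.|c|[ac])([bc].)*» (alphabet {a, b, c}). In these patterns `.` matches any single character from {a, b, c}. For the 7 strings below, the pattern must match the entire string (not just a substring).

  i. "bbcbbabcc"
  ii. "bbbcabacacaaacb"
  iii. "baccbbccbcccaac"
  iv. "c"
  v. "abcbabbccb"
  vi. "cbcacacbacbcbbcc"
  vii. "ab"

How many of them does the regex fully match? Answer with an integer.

i. "bbcbbabcc" → no match
ii → no match
iii → no match
iv. "c" → match
v. "abcbabbccb" → no match
vi → no match
vii. "ab" → no match
Total matched: 1

1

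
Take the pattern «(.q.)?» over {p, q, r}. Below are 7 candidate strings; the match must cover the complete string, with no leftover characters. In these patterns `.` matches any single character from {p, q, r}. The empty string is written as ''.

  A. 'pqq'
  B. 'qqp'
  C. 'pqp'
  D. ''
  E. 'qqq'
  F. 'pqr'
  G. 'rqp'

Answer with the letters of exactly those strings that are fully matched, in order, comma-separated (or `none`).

A, B, C, D, E, F, G

A. 'pqq' → match
B. 'qqp' → match
C. 'pqp' → match
D. '' → match
E. 'qqq' → match
F. 'pqr' → match
G. 'rqp' → match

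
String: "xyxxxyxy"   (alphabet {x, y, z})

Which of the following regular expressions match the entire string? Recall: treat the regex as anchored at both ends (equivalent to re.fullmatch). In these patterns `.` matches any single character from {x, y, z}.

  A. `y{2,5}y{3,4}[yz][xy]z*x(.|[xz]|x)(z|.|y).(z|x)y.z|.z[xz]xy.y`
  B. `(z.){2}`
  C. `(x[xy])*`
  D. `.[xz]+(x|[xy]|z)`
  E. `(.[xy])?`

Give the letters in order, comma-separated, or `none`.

A → no match
B → no match — must start with "z"
C → match
D → no match
E → no match

C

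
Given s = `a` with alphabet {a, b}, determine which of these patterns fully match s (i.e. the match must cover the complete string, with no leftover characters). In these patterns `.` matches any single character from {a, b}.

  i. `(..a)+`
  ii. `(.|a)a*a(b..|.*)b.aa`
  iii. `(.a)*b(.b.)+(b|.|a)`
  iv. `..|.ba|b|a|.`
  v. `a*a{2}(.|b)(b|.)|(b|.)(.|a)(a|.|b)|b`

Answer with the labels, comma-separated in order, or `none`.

iv

i → no match
ii → no match — must end with `aa`
iii → no match
iv → match
v → no match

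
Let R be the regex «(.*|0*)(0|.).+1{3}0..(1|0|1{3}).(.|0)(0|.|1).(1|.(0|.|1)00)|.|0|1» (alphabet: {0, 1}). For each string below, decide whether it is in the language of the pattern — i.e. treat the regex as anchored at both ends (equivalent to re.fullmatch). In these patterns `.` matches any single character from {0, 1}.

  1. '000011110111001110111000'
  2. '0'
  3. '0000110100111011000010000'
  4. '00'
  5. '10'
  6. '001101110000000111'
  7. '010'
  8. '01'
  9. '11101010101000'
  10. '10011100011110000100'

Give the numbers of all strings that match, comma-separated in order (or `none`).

1, 2, 3, 10

1 → match
2 → match
3 → match
4 → no match
5 → no match
6 → no match
7 → no match
8 → no match
9 → no match
10 → match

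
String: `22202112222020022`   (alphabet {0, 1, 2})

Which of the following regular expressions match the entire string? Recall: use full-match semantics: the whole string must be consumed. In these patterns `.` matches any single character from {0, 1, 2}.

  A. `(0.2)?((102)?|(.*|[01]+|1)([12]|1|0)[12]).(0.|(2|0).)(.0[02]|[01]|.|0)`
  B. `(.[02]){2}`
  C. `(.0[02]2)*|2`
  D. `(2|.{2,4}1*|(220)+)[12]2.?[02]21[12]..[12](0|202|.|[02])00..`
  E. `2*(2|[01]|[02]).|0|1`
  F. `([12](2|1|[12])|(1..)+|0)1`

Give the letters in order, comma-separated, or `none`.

A, D

A → match
B → no match
C → no match
D → match
E → no match
F → no match — must end with `1`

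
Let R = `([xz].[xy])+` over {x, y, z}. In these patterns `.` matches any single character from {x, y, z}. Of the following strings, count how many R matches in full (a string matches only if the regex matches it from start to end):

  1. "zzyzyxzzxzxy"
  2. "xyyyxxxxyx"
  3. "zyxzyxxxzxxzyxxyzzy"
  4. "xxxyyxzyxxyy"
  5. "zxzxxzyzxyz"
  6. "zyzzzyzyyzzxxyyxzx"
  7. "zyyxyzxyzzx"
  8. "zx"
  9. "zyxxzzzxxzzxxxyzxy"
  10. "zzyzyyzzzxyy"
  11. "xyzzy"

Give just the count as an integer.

1 → match
2 → no match
3 → no match
4 → no match
5 → no match
6 → no match
7 → no match
8 → no match
9 → no match
10 → no match
11 → no match
Total matched: 1

1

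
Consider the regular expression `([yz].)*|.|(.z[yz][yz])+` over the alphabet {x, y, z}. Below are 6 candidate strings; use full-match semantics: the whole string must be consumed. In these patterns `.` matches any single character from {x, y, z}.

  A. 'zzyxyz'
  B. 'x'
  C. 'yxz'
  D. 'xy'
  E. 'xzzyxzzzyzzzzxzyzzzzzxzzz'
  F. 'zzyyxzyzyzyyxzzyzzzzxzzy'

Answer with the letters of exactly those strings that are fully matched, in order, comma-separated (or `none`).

A → match
B → match
C → no match
D → no match
E → no match
F → match

A, B, F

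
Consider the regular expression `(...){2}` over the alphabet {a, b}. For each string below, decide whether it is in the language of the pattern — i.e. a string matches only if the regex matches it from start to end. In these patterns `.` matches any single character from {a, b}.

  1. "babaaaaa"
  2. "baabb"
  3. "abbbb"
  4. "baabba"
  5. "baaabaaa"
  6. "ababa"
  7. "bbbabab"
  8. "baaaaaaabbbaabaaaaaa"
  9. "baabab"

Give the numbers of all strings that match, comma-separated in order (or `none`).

4, 9

1 → no match
2 → no match
3 → no match
4 → match
5 → no match
6 → no match
7 → no match
8 → no match
9 → match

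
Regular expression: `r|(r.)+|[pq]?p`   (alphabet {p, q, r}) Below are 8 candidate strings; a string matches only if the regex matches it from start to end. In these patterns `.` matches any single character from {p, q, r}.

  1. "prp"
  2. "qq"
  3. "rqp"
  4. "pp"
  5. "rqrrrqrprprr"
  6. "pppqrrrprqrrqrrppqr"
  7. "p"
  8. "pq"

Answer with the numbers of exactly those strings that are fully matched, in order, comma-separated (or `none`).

1 → no match
2 → no match
3 → no match
4 → match
5 → match
6 → no match
7 → match
8 → no match

4, 5, 7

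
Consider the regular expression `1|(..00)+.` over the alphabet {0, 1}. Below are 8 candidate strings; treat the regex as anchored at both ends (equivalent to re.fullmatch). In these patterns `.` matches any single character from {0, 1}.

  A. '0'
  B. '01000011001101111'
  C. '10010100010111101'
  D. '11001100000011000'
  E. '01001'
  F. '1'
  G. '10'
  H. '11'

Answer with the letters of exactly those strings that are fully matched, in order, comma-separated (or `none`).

A → no match
B → no match
C → no match
D → match
E → match
F → match
G → no match
H → no match

D, E, F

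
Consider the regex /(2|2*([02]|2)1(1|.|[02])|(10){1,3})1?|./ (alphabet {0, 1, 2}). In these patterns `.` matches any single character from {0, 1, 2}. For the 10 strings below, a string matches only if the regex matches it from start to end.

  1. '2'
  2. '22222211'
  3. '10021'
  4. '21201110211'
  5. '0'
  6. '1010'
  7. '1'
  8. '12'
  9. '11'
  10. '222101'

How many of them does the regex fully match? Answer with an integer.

6

1 → match
2 → match
3 → no match
4 → no match
5 → match
6 → match
7 → match
8 → no match
9 → no match
10 → match
Total matched: 6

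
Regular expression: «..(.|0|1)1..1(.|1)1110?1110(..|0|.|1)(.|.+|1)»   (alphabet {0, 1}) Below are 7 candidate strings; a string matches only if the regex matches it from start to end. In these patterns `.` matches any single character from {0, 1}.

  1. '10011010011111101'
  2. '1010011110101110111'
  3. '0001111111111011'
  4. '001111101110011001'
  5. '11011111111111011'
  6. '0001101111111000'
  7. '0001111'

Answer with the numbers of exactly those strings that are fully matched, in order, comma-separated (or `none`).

5

1 → no match
2 → no match
3 → no match
4 → no match
5 → match
6 → no match
7 → no match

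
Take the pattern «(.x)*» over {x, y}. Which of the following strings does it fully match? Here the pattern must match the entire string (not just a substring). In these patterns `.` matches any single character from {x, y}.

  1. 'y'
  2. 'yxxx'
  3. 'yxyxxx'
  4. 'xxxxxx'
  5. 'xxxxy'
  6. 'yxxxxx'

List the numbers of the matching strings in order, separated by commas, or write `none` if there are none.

2, 3, 4, 6

1 → no match
2 → match
3 → match
4 → match
5 → no match
6 → match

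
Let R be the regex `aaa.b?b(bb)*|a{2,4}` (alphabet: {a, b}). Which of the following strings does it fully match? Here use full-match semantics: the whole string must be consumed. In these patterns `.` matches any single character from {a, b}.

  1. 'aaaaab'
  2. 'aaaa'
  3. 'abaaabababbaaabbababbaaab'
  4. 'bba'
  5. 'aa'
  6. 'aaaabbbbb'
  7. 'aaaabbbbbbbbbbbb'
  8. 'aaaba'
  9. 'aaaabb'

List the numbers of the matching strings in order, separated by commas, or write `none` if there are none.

1 → no match
2 → match
3 → no match
4 → no match
5 → match
6 → match
7 → match
8 → no match
9 → match

2, 5, 6, 7, 9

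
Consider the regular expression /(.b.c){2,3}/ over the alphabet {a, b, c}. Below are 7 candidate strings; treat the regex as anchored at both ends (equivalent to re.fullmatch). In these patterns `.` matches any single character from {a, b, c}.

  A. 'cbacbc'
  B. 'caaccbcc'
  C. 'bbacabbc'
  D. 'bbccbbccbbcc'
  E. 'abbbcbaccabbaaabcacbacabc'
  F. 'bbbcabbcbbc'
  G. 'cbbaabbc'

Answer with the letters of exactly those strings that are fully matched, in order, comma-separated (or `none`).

C, D

A → no match
B → no match
C → match
D → match
E → no match
F → no match
G → no match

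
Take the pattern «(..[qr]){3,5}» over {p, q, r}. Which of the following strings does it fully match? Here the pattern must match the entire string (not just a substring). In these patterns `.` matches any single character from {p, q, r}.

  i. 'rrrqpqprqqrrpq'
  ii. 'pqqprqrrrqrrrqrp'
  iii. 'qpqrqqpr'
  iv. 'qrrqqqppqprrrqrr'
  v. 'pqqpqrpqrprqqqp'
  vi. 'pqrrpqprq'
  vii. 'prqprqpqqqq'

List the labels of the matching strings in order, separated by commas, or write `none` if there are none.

i → no match
ii → no match
iii → no match
iv → no match
v → no match
vi → match
vii → no match

vi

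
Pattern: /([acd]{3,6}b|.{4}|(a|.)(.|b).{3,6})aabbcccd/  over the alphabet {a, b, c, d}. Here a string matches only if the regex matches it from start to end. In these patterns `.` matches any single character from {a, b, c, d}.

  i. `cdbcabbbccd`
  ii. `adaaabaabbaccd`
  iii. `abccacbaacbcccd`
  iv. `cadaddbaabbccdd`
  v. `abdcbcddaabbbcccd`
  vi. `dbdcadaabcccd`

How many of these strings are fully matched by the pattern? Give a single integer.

0

i. `cdbcabbbccd` → no match — must end with `aabbcccd`
ii → no match — must end with `aabbcccd`
iii → no match — must end with `aabbcccd`
iv → no match — must end with `aabbcccd`
v → no match — must end with `aabbcccd`
vi → no match — must end with `aabbcccd`
Total matched: 0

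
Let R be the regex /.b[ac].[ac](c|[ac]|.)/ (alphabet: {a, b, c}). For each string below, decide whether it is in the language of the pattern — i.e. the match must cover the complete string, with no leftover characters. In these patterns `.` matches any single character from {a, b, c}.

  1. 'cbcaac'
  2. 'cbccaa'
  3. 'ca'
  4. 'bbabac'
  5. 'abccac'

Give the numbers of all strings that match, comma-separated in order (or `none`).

1 → match
2 → match
3 → no match
4 → match
5 → match

1, 2, 4, 5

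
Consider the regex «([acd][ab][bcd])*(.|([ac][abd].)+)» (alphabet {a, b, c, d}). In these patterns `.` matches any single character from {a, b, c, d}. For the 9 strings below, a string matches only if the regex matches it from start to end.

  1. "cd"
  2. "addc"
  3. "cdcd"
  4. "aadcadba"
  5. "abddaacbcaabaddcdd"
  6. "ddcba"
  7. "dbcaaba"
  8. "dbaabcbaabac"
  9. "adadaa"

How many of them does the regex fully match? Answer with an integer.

1

1 → no match
2 → no match
3 → no match
4 → no match
5 → no match
6 → no match
7 → match
8 → no match
9 → no match
Total matched: 1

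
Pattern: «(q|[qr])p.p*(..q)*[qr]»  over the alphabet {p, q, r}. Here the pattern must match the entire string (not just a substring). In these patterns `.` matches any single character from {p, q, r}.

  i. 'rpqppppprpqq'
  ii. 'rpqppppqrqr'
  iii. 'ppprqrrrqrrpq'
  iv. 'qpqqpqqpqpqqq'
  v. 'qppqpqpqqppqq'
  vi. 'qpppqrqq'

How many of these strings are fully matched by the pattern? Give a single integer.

i → match
ii → match
iii → no match
iv → match
v → match
vi → match
Total matched: 5

5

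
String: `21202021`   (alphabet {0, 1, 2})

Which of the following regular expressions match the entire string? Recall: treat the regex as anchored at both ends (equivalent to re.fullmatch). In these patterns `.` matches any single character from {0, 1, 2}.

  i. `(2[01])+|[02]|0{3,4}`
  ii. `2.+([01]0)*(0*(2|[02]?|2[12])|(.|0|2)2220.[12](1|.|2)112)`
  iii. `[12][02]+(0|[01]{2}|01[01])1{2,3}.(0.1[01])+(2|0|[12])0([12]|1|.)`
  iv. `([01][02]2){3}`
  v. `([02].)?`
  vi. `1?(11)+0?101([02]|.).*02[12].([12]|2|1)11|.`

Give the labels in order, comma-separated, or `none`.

i, ii

i → match
ii → match
iii → no match
iv → no match — must end with `2`
v → no match
vi → no match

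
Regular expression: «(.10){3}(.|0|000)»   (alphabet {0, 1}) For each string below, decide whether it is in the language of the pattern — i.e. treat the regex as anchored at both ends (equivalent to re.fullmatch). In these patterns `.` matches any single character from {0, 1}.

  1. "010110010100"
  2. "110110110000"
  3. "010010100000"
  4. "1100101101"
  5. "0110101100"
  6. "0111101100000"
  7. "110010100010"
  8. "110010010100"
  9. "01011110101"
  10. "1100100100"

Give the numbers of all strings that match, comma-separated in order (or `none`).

2, 4, 10

1. "010110010100" → no match
2. "110110110000" → match
3. "010010100000" → no match
4. "1100101101" → match
5. "0110101100" → no match
6 → no match
7. "110010100010" → no match
8. "110010010100" → no match
9. "01011110101" → no match
10. "1100100100" → match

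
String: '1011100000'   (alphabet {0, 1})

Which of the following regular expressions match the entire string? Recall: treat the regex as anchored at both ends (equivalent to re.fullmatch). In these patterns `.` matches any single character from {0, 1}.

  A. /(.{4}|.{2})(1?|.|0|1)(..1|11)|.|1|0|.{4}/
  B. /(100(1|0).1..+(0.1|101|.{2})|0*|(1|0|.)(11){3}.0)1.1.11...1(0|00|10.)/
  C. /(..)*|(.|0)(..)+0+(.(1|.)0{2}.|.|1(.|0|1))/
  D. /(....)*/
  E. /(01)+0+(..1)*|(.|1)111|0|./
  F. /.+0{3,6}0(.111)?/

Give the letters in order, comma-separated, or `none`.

A → no match
B → no match
C → match
D → no match
E → no match
F → match

C, F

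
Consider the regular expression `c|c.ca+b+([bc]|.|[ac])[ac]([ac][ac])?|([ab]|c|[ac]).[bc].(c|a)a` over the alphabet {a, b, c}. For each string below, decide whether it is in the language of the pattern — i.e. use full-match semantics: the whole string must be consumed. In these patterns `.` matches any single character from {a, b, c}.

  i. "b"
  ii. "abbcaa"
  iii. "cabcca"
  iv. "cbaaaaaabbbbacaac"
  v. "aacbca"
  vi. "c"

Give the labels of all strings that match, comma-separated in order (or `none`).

ii, iii, v, vi

i → no match
ii → match
iii → match
iv → no match
v → match
vi → match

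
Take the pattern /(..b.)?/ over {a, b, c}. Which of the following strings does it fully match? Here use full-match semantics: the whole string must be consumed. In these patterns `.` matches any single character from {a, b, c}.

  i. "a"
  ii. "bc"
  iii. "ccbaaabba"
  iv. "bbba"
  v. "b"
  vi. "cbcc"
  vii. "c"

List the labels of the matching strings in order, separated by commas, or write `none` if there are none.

iv

i → no match
ii → no match
iii → no match
iv → match
v → no match
vi → no match
vii → no match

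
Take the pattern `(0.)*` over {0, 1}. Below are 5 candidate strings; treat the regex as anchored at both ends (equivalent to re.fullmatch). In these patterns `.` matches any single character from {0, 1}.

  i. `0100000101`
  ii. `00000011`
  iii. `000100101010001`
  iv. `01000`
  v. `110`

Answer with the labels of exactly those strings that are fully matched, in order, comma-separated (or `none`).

i. `0100000101` → match
ii. `00000011` → no match
iii → no match
iv. `01000` → no match
v. `110` → no match

i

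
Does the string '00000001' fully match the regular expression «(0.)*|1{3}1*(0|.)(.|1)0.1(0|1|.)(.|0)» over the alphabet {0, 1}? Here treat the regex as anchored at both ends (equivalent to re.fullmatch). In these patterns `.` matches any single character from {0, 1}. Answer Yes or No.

Yes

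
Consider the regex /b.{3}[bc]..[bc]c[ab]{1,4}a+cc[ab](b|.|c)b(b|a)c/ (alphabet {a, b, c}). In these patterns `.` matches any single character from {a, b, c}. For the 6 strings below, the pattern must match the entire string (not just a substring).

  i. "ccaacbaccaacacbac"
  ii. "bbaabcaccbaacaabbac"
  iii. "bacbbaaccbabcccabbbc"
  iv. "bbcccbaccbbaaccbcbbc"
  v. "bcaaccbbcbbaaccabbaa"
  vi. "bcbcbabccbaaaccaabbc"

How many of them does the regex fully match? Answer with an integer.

i → no match — must start with "b"
ii → no match
iii → no match
iv → match
v → no match — must end with "c"
vi → match
Total matched: 2

2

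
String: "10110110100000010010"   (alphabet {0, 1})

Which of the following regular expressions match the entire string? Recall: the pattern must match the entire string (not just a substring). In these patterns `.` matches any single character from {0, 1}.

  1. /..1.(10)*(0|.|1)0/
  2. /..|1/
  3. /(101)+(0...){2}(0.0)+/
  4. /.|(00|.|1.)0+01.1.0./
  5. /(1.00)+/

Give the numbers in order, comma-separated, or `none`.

3

1 → no match
2 → no match
3 → match
4 → no match
5 → no match — must end with "00"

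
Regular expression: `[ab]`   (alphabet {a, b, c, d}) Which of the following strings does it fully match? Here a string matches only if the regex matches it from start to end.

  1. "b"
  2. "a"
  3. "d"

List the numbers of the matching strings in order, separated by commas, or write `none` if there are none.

1. "b" → match
2. "a" → match
3. "d" → no match

1, 2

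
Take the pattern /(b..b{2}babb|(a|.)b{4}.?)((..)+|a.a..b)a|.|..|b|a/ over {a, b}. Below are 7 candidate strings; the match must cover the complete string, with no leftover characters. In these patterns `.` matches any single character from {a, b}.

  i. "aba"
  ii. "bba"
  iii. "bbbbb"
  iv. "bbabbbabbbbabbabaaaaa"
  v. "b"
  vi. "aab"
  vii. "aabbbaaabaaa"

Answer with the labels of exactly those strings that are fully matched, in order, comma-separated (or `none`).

i → no match
ii → no match
iii → no match
iv → no match
v → match
vi → no match
vii → no match

v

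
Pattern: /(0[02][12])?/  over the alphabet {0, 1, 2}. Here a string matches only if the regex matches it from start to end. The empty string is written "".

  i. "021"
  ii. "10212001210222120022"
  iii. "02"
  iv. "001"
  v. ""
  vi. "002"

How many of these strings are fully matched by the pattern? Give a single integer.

i → match
ii → no match
iii → no match
iv → match
v → match
vi → match
Total matched: 4

4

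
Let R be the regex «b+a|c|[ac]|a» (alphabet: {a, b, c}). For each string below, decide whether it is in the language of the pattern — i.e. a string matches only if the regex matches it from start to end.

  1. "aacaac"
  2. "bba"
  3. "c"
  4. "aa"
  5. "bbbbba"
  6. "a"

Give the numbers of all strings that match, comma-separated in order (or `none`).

1 → no match
2 → match
3 → match
4 → no match
5 → match
6 → match

2, 3, 5, 6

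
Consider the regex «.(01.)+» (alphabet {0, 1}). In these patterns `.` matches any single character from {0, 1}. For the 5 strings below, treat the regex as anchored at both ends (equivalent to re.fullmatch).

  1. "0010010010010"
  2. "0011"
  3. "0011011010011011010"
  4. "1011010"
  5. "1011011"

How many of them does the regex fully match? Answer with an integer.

5

1 → match
2 → match
3 → match
4 → match
5 → match
Total matched: 5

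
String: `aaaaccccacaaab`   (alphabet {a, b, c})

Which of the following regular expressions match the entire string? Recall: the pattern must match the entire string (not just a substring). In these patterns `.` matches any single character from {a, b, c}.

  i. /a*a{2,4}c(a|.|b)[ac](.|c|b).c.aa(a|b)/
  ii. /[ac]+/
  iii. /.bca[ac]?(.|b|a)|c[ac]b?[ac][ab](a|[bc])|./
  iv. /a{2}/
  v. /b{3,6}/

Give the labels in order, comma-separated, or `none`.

i → match
ii → no match
iii → no match
iv → no match — must end with `a`
v → no match — must start with `b`

i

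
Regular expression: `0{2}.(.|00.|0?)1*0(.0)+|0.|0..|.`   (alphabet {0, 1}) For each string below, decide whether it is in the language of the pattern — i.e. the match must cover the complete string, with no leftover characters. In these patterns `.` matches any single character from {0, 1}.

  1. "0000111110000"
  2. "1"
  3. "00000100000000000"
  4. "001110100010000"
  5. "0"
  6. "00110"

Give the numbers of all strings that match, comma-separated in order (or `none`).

1 → no match
2 → match
3 → match
4 → no match
5 → match
6 → no match

2, 3, 5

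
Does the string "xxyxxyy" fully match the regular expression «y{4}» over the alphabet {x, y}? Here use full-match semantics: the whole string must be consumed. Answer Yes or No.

Every match must start with "y", but "xxyxxyy" does not.

No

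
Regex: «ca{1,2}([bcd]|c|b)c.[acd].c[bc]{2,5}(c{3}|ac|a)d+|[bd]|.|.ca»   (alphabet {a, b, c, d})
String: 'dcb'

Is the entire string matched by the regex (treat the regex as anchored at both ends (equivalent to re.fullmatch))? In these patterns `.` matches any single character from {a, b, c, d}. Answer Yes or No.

No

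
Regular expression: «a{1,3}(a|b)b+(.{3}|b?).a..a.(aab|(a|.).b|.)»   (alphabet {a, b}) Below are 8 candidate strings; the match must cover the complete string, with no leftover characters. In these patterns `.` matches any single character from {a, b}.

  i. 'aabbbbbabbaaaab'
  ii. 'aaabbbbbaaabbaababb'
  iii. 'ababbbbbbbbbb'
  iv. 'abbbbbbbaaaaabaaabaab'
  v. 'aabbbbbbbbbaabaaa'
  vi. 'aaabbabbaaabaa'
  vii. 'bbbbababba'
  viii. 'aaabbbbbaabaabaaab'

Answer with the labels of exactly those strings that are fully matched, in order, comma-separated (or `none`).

i → match
ii → no match
iii → no match
iv → no match
v → match
vi → no match
vii → no match — must start with 'a'
viii → match

i, v, viii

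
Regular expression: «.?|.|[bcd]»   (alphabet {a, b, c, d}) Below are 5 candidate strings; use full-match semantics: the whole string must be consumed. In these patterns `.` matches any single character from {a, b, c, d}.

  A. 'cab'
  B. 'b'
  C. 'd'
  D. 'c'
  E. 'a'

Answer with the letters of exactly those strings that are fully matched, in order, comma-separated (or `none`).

B, C, D, E

A. 'cab' → no match
B. 'b' → match
C. 'd' → match
D. 'c' → match
E. 'a' → match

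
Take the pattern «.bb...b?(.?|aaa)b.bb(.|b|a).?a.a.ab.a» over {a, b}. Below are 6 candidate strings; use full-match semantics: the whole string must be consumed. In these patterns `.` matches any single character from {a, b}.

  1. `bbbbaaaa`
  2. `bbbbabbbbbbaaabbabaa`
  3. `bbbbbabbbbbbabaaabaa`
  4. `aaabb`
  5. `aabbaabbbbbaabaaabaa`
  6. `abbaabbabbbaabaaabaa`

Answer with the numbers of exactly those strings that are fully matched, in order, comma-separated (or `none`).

3, 6

1 → no match
2 → no match
3 → match
4 → no match — must end with `a`
5 → no match
6 → match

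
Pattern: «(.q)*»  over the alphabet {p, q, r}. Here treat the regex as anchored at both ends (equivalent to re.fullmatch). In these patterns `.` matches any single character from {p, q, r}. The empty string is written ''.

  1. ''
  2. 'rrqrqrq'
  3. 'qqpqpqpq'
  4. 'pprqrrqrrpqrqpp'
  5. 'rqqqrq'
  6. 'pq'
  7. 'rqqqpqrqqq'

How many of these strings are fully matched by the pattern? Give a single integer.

1 → match
2 → no match
3 → match
4 → no match
5 → match
6 → match
7 → match
Total matched: 5

5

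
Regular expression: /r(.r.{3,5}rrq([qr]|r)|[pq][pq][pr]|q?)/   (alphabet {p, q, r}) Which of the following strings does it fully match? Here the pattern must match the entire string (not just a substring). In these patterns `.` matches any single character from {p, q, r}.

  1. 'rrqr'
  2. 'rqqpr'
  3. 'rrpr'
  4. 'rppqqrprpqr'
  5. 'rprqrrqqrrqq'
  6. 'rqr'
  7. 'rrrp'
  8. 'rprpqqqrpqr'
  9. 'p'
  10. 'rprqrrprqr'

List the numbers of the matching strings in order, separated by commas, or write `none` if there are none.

1 → no match
2 → no match
3 → no match
4 → no match
5 → match
6 → no match
7 → no match
8 → no match
9 → no match — must start with 'r'
10 → no match

5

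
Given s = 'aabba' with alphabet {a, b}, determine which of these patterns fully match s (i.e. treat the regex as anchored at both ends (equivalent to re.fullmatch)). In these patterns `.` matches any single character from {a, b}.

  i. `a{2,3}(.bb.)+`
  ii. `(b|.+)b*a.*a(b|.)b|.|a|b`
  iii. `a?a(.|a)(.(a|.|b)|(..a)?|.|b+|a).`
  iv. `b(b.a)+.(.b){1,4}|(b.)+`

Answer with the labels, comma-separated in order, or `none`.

iii

i → no match
ii → no match
iii → match
iv → no match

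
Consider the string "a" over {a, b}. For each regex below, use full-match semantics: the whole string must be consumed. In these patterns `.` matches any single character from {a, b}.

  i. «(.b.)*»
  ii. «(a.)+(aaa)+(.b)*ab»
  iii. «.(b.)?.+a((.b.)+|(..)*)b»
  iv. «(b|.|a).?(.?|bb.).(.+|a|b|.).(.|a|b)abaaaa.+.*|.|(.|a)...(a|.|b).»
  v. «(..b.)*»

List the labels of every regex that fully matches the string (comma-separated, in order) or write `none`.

iv

i → no match
ii → no match — must end with "ab"
iii → no match — must end with "b"
iv → match
v → no match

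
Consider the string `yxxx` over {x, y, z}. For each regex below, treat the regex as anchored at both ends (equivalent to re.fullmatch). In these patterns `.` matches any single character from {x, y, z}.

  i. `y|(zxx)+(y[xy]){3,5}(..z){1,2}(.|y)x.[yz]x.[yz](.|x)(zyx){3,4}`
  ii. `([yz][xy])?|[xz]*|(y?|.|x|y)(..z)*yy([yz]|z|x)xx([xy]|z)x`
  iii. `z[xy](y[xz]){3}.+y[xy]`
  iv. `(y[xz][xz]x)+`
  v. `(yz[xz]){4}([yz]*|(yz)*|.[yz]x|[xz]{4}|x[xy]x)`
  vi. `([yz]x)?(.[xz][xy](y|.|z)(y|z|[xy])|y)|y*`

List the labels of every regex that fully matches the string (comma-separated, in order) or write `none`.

i → no match
ii → no match
iii → no match — must start with `z`
iv → match
v → no match — must start with `yz`
vi → no match

iv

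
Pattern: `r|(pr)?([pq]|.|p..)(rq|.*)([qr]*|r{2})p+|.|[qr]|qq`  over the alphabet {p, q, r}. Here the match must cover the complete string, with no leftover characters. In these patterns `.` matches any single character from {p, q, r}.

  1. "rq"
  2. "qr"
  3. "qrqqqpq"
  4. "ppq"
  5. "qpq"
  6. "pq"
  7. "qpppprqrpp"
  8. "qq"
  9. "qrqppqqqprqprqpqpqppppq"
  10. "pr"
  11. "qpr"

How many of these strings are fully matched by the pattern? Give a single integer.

2

1 → no match
2 → no match
3 → no match
4 → no match
5 → no match
6 → no match
7 → match
8 → match
9 → no match
10 → no match
11 → no match
Total matched: 2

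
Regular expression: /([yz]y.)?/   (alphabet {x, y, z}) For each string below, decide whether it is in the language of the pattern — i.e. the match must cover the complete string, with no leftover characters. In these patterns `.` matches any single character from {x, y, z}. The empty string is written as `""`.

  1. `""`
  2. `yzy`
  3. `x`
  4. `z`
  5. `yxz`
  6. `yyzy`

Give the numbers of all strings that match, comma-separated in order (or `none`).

1

1 → match
2 → no match
3 → no match
4 → no match
5 → no match
6 → no match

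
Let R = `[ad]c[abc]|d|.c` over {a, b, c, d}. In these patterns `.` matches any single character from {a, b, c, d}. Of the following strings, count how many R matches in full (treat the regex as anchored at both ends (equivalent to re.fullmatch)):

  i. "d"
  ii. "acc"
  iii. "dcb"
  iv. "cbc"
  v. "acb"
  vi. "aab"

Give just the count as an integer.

4

i → match
ii → match
iii → match
iv → no match
v → match
vi → no match
Total matched: 4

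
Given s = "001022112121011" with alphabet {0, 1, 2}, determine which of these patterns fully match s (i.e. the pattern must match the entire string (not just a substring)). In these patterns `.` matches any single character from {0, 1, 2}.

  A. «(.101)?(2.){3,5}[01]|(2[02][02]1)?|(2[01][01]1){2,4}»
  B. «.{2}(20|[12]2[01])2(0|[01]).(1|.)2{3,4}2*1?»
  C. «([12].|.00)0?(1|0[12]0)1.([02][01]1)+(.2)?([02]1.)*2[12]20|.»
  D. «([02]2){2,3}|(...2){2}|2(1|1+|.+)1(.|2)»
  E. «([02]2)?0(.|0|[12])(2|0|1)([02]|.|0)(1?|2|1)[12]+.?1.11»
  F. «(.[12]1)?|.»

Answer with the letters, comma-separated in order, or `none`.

A → no match
B → no match
C → no match
D → no match
E → match
F → no match

E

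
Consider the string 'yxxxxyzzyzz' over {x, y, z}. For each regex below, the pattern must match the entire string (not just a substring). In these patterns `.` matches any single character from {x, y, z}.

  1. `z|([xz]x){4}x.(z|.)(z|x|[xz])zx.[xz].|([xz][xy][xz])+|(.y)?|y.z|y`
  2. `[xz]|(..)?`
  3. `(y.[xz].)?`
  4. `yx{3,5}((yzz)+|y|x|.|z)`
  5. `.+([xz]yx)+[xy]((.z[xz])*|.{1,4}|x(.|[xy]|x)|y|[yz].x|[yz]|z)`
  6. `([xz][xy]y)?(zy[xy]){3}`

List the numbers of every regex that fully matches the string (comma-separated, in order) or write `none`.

1 → no match
2 → no match
3 → no match
4 → match
5 → no match
6 → no match

4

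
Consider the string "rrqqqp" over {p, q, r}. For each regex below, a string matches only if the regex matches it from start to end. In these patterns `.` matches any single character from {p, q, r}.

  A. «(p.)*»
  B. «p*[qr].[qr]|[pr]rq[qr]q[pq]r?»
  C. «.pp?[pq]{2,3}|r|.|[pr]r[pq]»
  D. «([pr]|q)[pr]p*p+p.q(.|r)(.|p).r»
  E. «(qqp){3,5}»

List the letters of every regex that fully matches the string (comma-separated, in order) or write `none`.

B

A → no match
B → match
C → no match
D → no match — must end with "r"
E → no match — must start with "qqp"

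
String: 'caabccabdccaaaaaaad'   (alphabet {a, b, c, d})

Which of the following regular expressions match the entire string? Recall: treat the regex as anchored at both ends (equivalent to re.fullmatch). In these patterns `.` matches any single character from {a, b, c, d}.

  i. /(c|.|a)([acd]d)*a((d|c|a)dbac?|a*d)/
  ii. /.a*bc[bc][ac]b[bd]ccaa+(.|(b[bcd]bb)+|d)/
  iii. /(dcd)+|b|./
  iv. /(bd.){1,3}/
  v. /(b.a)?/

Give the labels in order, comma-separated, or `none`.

i → no match
ii → match
iii → no match
iv → no match — must start with 'bd'
v → no match

ii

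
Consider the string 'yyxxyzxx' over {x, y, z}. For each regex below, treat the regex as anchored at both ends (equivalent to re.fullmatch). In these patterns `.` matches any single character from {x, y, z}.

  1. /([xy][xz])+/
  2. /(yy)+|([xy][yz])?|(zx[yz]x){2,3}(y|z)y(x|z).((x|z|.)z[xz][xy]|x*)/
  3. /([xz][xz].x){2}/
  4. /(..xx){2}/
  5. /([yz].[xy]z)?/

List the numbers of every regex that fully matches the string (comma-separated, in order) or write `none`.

4

1 → no match
2 → no match
3 → no match
4 → match
5 → no match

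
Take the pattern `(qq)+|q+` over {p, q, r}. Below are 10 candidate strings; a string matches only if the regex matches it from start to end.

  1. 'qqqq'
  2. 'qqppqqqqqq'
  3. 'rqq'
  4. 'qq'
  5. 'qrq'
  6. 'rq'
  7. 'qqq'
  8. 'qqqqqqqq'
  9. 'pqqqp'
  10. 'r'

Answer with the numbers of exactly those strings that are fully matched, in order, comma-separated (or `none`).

1 → match
2 → no match
3 → no match
4 → match
5 → no match
6 → no match
7 → match
8 → match
9 → no match
10 → no match

1, 4, 7, 8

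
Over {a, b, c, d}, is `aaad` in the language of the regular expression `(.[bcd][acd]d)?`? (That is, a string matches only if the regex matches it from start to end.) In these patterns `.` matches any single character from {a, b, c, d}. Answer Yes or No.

No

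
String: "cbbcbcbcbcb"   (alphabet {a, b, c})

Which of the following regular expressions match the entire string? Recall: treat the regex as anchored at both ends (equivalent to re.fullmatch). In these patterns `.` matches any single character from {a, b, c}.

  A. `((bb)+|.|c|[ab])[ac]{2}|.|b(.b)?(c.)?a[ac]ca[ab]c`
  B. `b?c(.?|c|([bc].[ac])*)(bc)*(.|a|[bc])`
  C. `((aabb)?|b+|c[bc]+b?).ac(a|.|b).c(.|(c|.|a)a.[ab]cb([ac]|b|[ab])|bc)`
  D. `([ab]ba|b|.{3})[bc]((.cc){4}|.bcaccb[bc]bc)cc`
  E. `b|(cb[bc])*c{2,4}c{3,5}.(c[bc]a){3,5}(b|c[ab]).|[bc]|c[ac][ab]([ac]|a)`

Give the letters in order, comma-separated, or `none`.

A → no match
B → match
C → no match
D → no match — must end with "cc"
E → no match

B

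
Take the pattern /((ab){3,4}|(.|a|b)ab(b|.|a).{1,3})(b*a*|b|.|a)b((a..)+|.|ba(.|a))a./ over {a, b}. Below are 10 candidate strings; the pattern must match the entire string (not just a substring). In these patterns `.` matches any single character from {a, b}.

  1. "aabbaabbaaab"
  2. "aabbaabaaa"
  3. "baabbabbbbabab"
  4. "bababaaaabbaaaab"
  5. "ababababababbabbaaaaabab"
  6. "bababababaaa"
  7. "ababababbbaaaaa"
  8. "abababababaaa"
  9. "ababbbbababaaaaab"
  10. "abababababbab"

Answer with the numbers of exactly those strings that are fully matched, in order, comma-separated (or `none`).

1, 2, 5, 6, 7, 8, 10

1 → match
2 → match
3 → no match
4 → no match
5 → match
6 → match
7 → match
8 → match
9 → no match
10 → match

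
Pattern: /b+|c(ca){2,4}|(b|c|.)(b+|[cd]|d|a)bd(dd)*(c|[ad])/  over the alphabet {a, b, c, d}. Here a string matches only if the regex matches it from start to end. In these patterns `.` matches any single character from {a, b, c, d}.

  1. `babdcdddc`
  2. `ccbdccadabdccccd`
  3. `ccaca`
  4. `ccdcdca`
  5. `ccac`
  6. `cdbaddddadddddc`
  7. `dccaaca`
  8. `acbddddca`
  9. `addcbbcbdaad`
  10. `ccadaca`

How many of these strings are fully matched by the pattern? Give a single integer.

1. `babdcdddc` → no match
2 → no match
3. `ccaca` → match
4. `ccdcdca` → no match
5. `ccac` → no match
6 → no match
7. `dccaaca` → no match
8. `acbddddca` → no match
9. `addcbbcbdaad` → no match
10. `ccadaca` → no match
Total matched: 1

1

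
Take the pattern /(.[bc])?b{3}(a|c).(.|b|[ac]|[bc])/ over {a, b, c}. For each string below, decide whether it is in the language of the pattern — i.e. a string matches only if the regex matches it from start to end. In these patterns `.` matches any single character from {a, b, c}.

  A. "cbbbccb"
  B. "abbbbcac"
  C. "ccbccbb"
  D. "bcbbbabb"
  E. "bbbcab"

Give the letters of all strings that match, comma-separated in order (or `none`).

A → no match
B → match
C → no match
D → match
E → match

B, D, E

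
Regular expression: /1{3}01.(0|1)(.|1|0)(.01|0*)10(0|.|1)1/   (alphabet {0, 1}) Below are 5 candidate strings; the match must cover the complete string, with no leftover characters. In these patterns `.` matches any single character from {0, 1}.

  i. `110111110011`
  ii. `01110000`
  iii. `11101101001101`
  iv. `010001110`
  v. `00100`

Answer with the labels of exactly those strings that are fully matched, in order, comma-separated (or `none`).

none

i → no match
ii → no match — must start with `1`
iii → no match
iv → no match — must start with `1`
v → no match — must start with `1`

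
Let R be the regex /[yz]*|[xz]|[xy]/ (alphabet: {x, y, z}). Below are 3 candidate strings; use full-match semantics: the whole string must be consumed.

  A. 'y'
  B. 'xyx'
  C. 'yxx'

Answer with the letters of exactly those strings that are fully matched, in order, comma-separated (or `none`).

A → match
B → no match
C → no match

A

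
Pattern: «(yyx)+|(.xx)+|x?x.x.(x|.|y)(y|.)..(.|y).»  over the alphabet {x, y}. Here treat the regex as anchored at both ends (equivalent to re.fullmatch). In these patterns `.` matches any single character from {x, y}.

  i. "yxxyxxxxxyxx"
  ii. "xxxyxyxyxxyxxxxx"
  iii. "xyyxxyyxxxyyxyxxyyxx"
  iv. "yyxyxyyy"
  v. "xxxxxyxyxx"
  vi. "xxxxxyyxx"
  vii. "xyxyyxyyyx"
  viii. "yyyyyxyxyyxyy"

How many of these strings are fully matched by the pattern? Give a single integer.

i → match
ii → no match
iii → no match
iv → no match
v → match
vi → no match
vii → match
viii → no match
Total matched: 3

3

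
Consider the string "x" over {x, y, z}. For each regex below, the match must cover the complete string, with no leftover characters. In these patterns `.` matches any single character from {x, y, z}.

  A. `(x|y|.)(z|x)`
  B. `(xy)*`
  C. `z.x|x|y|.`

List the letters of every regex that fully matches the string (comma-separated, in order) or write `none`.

C

A → no match
B → no match
C → match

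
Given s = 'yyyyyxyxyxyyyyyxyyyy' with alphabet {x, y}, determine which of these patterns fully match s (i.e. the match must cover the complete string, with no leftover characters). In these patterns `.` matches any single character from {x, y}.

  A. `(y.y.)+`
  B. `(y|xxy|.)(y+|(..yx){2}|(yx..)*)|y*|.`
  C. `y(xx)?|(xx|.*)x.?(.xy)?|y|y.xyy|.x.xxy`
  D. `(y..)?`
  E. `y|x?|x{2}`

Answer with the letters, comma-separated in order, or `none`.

A

A → match
B → no match
C → no match
D → no match
E → no match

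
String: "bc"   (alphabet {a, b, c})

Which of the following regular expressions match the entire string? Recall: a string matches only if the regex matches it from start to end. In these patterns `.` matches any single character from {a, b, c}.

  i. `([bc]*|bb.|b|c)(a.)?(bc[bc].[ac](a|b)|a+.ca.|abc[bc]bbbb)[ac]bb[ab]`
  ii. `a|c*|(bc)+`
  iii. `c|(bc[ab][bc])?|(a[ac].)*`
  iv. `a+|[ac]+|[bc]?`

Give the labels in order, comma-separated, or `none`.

i → no match
ii → match
iii → no match
iv → no match

ii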